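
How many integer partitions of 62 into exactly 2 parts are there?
p(62, 2 parts) = 31

Partitions of n into exactly k parts are in bijection with partitions of n − k into at most k parts (subtract 1 from each part). So p(62, exactly 2) = p(60, parts ≤ 2). Computing via the recurrence p(m, j) = p(m, j−1) + p(m−j, j) gives 31.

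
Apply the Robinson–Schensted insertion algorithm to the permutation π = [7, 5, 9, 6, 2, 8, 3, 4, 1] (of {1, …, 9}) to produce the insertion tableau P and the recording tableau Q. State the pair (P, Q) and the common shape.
P = [1, 3, 4] / [2, 6, 8] / [5, 9] / [7];  Q = [1, 3, 6] / [2, 4, 8] / [5, 7] / [9];  common shape = (3, 3, 2, 1)

Row-insert the values π_1, π_2, … into P one at a time, bumping the leftmost entry strictly greater than the inserted value down to the next row. The recording tableau Q records, in position (i, j), the step at which that cell was added to P.
  Insert 7 (step 1): P = [7];  Q = [1]
  Insert 5 (step 2): P = [5] / [7];  Q = [1] / [2]
  Insert 9 (step 3): P = [5, 9] / [7];  Q = [1, 3] / [2]
  Insert 6 (step 4): P = [5, 6] / [7, 9];  Q = [1, 3] / [2, 4]
  Insert 2 (step 5): P = [2, 6] / [5, 9] / [7];  Q = [1, 3] / [2, 4] / [5]
  Insert 8 (step 6): P = [2, 6, 8] / [5, 9] / [7];  Q = [1, 3, 6] / [2, 4] / [5]
  Insert 3 (step 7): P = [2, 3, 8] / [5, 6] / [7, 9];  Q = [1, 3, 6] / [2, 4] / [5, 7]
  Insert 4 (step 8): P = [2, 3, 4] / [5, 6, 8] / [7, 9];  Q = [1, 3, 6] / [2, 4, 8] / [5, 7]
  Insert 1 (step 9): P = [1, 3, 4] / [2, 6, 8] / [5, 9] / [7];  Q = [1, 3, 6] / [2, 4, 8] / [5, 7] / [9]
Final shape: (3, 3, 2, 1).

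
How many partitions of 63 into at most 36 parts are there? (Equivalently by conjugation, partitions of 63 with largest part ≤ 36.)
p(63, parts ≤ 36) = 1493767

Use the recurrence p(n, m) = p(n, m−1) + p(n−m, m): either the largest part is < m (count p(n, m−1)) or the largest part is exactly m (remove one copy of m, count p(n−m, m)). With p(0, ·) = 1 this gives p(63, parts ≤ 36) = 1493767. (By conjugating Young diagrams, this also counts partitions of 63 into at most 36 parts.)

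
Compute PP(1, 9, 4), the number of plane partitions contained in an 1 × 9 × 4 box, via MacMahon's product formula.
PP(1, 9, 4) = 715

Evaluate the triple product over i = 1..1, j = 1..9, k = 1..4. The factors are (2/1) · (3/2) · (4/3) · (5/4) · (3/2) · (4/3) · (5/4) · (6/5) · … (36 factors total). The numerators and denominators telescope so the product is an integer; carrying out the multiplication exactly gives PP(1, 9, 4) = 715.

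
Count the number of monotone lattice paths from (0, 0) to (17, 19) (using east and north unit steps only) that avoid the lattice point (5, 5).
Number of paths = 6163756200

Total paths from (0, 0) to (17, 19): C(36, 17) = 8597496600. Paths through (5, 5): (paths (0, 0) → (5, 5)) × (paths (5, 5) → (17, 19)) = C(10, 5) · C(26, 12) = 252 · 9657700 = 2433740400. Avoidance count = 8597496600 − 2433740400 = 6163756200.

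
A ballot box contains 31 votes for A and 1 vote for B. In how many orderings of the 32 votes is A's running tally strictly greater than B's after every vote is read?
Strict-lead orderings = 30

Total orderings of the 32 votes with 31 for A: C(32, 31) = 32. By the Bertrand ballot formula (Cycle Lemma / reflection principle), the number of orderings in which A is strictly ahead of B throughout is (p − q)/(p + q) · C(p + q, p) = (31 − 1)/(31 + 1) · 32 = 30.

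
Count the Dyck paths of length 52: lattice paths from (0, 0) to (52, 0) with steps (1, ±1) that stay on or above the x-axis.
C_26 = 18367353072152

These Dyck paths are counted by the Catalan number C_n = (1/(n + 1)) · C(2n, n). For n = 26: C_26 = (1/27) · C(52, 26) = 495918532948104/27 = 18367353072152.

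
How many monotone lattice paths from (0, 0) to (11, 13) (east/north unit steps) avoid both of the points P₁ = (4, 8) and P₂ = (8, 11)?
Number of paths = 1521534

Inclusion–exclusion. Total paths: C(24, 11) = 2496144. Through P₁: C(12, 4)·C(12, 7) = 392040. Through P₂: C(19, 8)·C(5, 3) = 755820. Since P₁ is strictly southwest of P₂, a monotone path through both must visit P₁ then P₂; paths through both = C(12, 4)·C(7, 4)·C(5, 3) = 173250. Avoid both = 2496144 − 392040 − 755820 + 173250 = 1521534.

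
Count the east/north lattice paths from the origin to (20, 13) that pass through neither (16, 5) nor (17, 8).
Number of paths = 507083661

Inclusion–exclusion. Total paths: C(33, 20) = 573166440. Through P₁: C(21, 16)·C(12, 4) = 10072755. Through P₂: C(25, 17)·C(8, 3) = 60568200. Since P₁ is strictly southwest of P₂, a monotone path through both must visit P₁ then P₂; paths through both = C(21, 16)·C(4, 1)·C(8, 3) = 4558176. Avoid both = 573166440 − 10072755 − 60568200 + 4558176 = 507083661.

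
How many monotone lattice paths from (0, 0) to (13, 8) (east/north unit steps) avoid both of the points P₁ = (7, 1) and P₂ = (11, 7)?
Number of paths = 99330

Inclusion–exclusion. Total paths: C(21, 13) = 203490. Through P₁: C(8, 7)·C(13, 6) = 13728. Through P₂: C(18, 11)·C(3, 2) = 95472. Since P₁ is strictly southwest of P₂, a monotone path through both must visit P₁ then P₂; paths through both = C(8, 7)·C(10, 4)·C(3, 2) = 5040. Avoid both = 203490 − 13728 − 95472 + 5040 = 99330.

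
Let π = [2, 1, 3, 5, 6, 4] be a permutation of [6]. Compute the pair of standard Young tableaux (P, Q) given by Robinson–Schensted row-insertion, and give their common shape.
P = [1, 3, 4, 6] / [2, 5];  Q = [1, 3, 4, 5] / [2, 6];  common shape = (4, 2)

Row-insert the values π_1, π_2, … into P one at a time, bumping the leftmost entry strictly greater than the inserted value down to the next row. The recording tableau Q records, in position (i, j), the step at which that cell was added to P.
  Insert 2 (step 1): P = [2];  Q = [1]
  Insert 1 (step 2): P = [1] / [2];  Q = [1] / [2]
  Insert 3 (step 3): P = [1, 3] / [2];  Q = [1, 3] / [2]
  Insert 5 (step 4): P = [1, 3, 5] / [2];  Q = [1, 3, 4] / [2]
  Insert 6 (step 5): P = [1, 3, 5, 6] / [2];  Q = [1, 3, 4, 5] / [2]
  Insert 4 (step 6): P = [1, 3, 4, 6] / [2, 5];  Q = [1, 3, 4, 5] / [2, 6]
Final shape: (4, 2).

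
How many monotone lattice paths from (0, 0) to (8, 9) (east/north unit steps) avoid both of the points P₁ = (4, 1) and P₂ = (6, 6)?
Number of paths = 13645

Inclusion–exclusion. Total paths: C(17, 8) = 24310. Through P₁: C(5, 4)·C(12, 4) = 2475. Through P₂: C(12, 6)·C(5, 2) = 9240. Since P₁ is strictly southwest of P₂, a monotone path through both must visit P₁ then P₂; paths through both = C(5, 4)·C(7, 2)·C(5, 2) = 1050. Avoid both = 24310 − 2475 − 9240 + 1050 = 13645.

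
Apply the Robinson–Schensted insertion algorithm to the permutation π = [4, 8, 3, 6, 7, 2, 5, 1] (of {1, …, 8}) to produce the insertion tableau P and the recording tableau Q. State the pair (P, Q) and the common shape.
P = [1, 5, 7] / [2, 6] / [3, 8] / [4];  Q = [1, 2, 5] / [3, 4] / [6, 7] / [8];  common shape = (3, 2, 2, 1)

Row-insert the values π_1, π_2, … into P one at a time, bumping the leftmost entry strictly greater than the inserted value down to the next row. The recording tableau Q records, in position (i, j), the step at which that cell was added to P.
  Insert 4 (step 1): P = [4];  Q = [1]
  Insert 8 (step 2): P = [4, 8];  Q = [1, 2]
  Insert 3 (step 3): P = [3, 8] / [4];  Q = [1, 2] / [3]
  Insert 6 (step 4): P = [3, 6] / [4, 8];  Q = [1, 2] / [3, 4]
  Insert 7 (step 5): P = [3, 6, 7] / [4, 8];  Q = [1, 2, 5] / [3, 4]
  Insert 2 (step 6): P = [2, 6, 7] / [3, 8] / [4];  Q = [1, 2, 5] / [3, 4] / [6]
  Insert 5 (step 7): P = [2, 5, 7] / [3, 6] / [4, 8];  Q = [1, 2, 5] / [3, 4] / [6, 7]
  Insert 1 (step 8): P = [1, 5, 7] / [2, 6] / [3, 8] / [4];  Q = [1, 2, 5] / [3, 4] / [6, 7] / [8]
Final shape: (3, 2, 2, 1).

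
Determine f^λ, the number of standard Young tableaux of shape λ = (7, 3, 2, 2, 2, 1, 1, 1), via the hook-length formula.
# SYT of shape (7, 3, 2, 2, 2, 1, 1, 1) = 17736576

Hook-length formula: f^λ = n! / Π hook(c), product over all cells c of the Young diagram. For λ = (7, 3, 2, 2, 2, 1, 1, 1), n = 19 boxes. Hook lengths by row (left-to-right, top-to-bottom): [14, 10, 6, 4, 3, 2, 1]; [9, 5, 1]; [7, 3]; [6, 2]; [5, 1]; [3]; [2]; [1]. Product of hooks = 6858432000. So f^λ = 19! / 6858432000 = 121645100408832000 / 6858432000 = 17736576.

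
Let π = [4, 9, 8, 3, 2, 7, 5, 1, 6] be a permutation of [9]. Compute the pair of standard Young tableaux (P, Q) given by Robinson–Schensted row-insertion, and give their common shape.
P = [1, 5, 6] / [2, 7] / [3, 8] / [4] / [9];  Q = [1, 2, 9] / [3, 6] / [4, 7] / [5] / [8];  common shape = (3, 2, 2, 1, 1)

Row-insert the values π_1, π_2, … into P one at a time, bumping the leftmost entry strictly greater than the inserted value down to the next row. The recording tableau Q records, in position (i, j), the step at which that cell was added to P.
  Insert 4 (step 1): P = [4];  Q = [1]
  Insert 9 (step 2): P = [4, 9];  Q = [1, 2]
  Insert 8 (step 3): P = [4, 8] / [9];  Q = [1, 2] / [3]
  Insert 3 (step 4): P = [3, 8] / [4] / [9];  Q = [1, 2] / [3] / [4]
  Insert 2 (step 5): P = [2, 8] / [3] / [4] / [9];  Q = [1, 2] / [3] / [4] / [5]
  Insert 7 (step 6): P = [2, 7] / [3, 8] / [4] / [9];  Q = [1, 2] / [3, 6] / [4] / [5]
  Insert 5 (step 7): P = [2, 5] / [3, 7] / [4, 8] / [9];  Q = [1, 2] / [3, 6] / [4, 7] / [5]
  Insert 1 (step 8): P = [1, 5] / [2, 7] / [3, 8] / [4] / [9];  Q = [1, 2] / [3, 6] / [4, 7] / [5] / [8]
  Insert 6 (step 9): P = [1, 5, 6] / [2, 7] / [3, 8] / [4] / [9];  Q = [1, 2, 9] / [3, 6] / [4, 7] / [5] / [8]
Final shape: (3, 2, 2, 1, 1).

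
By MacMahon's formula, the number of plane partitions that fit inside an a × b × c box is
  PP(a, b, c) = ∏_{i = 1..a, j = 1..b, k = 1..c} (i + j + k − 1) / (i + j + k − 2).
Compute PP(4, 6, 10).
PP(4, 6, 10) = 3031952379456

Evaluate the triple product over i = 1..4, j = 1..6, k = 1..10. The factors are (2/1) · (3/2) · (4/3) · (5/4) · (6/5) · (7/6) · (8/7) · (9/8) · … (240 factors total). The numerators and denominators telescope so the product is an integer; carrying out the multiplication exactly gives PP(4, 6, 10) = 3031952379456.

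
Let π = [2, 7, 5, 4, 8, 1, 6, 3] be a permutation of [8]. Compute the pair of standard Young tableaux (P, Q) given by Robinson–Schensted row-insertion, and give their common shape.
P = [1, 3, 6] / [2, 4] / [5, 8] / [7];  Q = [1, 2, 5] / [3, 7] / [4, 8] / [6];  common shape = (3, 2, 2, 1)

Row-insert the values π_1, π_2, … into P one at a time, bumping the leftmost entry strictly greater than the inserted value down to the next row. The recording tableau Q records, in position (i, j), the step at which that cell was added to P.
  Insert 2 (step 1): P = [2];  Q = [1]
  Insert 7 (step 2): P = [2, 7];  Q = [1, 2]
  Insert 5 (step 3): P = [2, 5] / [7];  Q = [1, 2] / [3]
  Insert 4 (step 4): P = [2, 4] / [5] / [7];  Q = [1, 2] / [3] / [4]
  Insert 8 (step 5): P = [2, 4, 8] / [5] / [7];  Q = [1, 2, 5] / [3] / [4]
  Insert 1 (step 6): P = [1, 4, 8] / [2] / [5] / [7];  Q = [1, 2, 5] / [3] / [4] / [6]
  Insert 6 (step 7): P = [1, 4, 6] / [2, 8] / [5] / [7];  Q = [1, 2, 5] / [3, 7] / [4] / [6]
  Insert 3 (step 8): P = [1, 3, 6] / [2, 4] / [5, 8] / [7];  Q = [1, 2, 5] / [3, 7] / [4, 8] / [6]
Final shape: (3, 2, 2, 1).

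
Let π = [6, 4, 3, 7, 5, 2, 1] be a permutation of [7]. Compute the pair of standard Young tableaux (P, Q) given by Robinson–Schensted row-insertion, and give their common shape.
P = [1, 5] / [2, 7] / [3] / [4] / [6];  Q = [1, 4] / [2, 5] / [3] / [6] / [7];  common shape = (2, 2, 1, 1, 1)

Row-insert the values π_1, π_2, … into P one at a time, bumping the leftmost entry strictly greater than the inserted value down to the next row. The recording tableau Q records, in position (i, j), the step at which that cell was added to P.
  Insert 6 (step 1): P = [6];  Q = [1]
  Insert 4 (step 2): P = [4] / [6];  Q = [1] / [2]
  Insert 3 (step 3): P = [3] / [4] / [6];  Q = [1] / [2] / [3]
  Insert 7 (step 4): P = [3, 7] / [4] / [6];  Q = [1, 4] / [2] / [3]
  Insert 5 (step 5): P = [3, 5] / [4, 7] / [6];  Q = [1, 4] / [2, 5] / [3]
  Insert 2 (step 6): P = [2, 5] / [3, 7] / [4] / [6];  Q = [1, 4] / [2, 5] / [3] / [6]
  Insert 1 (step 7): P = [1, 5] / [2, 7] / [3] / [4] / [6];  Q = [1, 4] / [2, 5] / [3] / [6] / [7]
Final shape: (2, 2, 1, 1, 1).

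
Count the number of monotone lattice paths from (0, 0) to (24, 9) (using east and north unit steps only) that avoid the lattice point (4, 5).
Number of paths = 37228224

Total paths from (0, 0) to (24, 9): C(33, 24) = 38567100. Paths through (4, 5): (paths (0, 0) → (4, 5)) × (paths (4, 5) → (24, 9)) = C(9, 4) · C(24, 20) = 126 · 10626 = 1338876. Avoidance count = 38567100 − 1338876 = 37228224.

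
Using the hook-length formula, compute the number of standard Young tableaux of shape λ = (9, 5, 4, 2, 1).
# SYT of shape (9, 5, 4, 2, 1) = 415458750

Hook-length formula: f^λ = n! / Π hook(c), product over all cells c of the Young diagram. For λ = (9, 5, 4, 2, 1), n = 21 boxes. Hook lengths by row (left-to-right, top-to-bottom): [13, 11, 9, 8, 6, 4, 3, 2, 1]; [8, 6, 4, 3, 1]; [6, 4, 2, 1]; [3, 1]; [1]. Product of hooks = 122974765056. So f^λ = 21! / 122974765056 = 51090942171709440000 / 122974765056 = 415458750.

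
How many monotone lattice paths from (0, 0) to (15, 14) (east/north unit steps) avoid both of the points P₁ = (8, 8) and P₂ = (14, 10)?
Number of paths = 47469360

Inclusion–exclusion. Total paths: C(29, 15) = 77558760. Through P₁: C(16, 8)·C(13, 7) = 22084920. Through P₂: C(24, 14)·C(5, 1) = 9806280. Since P₁ is strictly southwest of P₂, a monotone path through both must visit P₁ then P₂; paths through both = C(16, 8)·C(8, 6)·C(5, 1) = 1801800. Avoid both = 77558760 − 22084920 − 9806280 + 1801800 = 47469360.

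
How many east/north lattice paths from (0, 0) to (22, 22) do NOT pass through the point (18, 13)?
Number of paths = 1956628015095

Total paths from (0, 0) to (22, 22): C(44, 22) = 2104098963720. Paths through (18, 13): (paths (0, 0) → (18, 13)) × (paths (18, 13) → (22, 22)) = C(31, 18) · C(13, 4) = 206253075 · 715 = 147470948625. Avoidance count = 2104098963720 − 147470948625 = 1956628015095.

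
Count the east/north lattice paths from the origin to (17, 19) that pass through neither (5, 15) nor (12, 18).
Number of paths = 8061482850

Inclusion–exclusion. Total paths: C(36, 17) = 8597496600. Through P₁: C(20, 5)·C(16, 12) = 28217280. Through P₂: C(30, 12)·C(6, 5) = 518959350. Since P₁ is strictly southwest of P₂, a monotone path through both must visit P₁ then P₂; paths through both = C(20, 5)·C(10, 7)·C(6, 5) = 11162880. Avoid both = 8597496600 − 28217280 − 518959350 + 11162880 = 8061482850.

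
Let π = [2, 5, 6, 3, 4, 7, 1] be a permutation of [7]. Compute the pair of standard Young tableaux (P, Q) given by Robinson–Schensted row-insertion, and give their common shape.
P = [1, 3, 4, 7] / [2, 6] / [5];  Q = [1, 2, 3, 6] / [4, 5] / [7];  common shape = (4, 2, 1)

Row-insert the values π_1, π_2, … into P one at a time, bumping the leftmost entry strictly greater than the inserted value down to the next row. The recording tableau Q records, in position (i, j), the step at which that cell was added to P.
  Insert 2 (step 1): P = [2];  Q = [1]
  Insert 5 (step 2): P = [2, 5];  Q = [1, 2]
  Insert 6 (step 3): P = [2, 5, 6];  Q = [1, 2, 3]
  Insert 3 (step 4): P = [2, 3, 6] / [5];  Q = [1, 2, 3] / [4]
  Insert 4 (step 5): P = [2, 3, 4] / [5, 6];  Q = [1, 2, 3] / [4, 5]
  Insert 7 (step 6): P = [2, 3, 4, 7] / [5, 6];  Q = [1, 2, 3, 6] / [4, 5]
  Insert 1 (step 7): P = [1, 3, 4, 7] / [2, 6] / [5];  Q = [1, 2, 3, 6] / [4, 5] / [7]
Final shape: (4, 2, 1).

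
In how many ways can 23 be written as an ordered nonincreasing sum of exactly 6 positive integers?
p(23, 6 parts) = 163

Partitions of n into exactly k parts are in bijection with partitions of n − k into at most k parts (subtract 1 from each part). So p(23, exactly 6) = p(17, parts ≤ 6). Computing via the recurrence p(m, j) = p(m, j−1) + p(m−j, j) gives 163.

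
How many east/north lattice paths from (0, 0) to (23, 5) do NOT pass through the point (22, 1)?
Number of paths = 98165

Total paths from (0, 0) to (23, 5): C(28, 23) = 98280. Paths through (22, 1): (paths (0, 0) → (22, 1)) × (paths (22, 1) → (23, 5)) = C(23, 22) · C(5, 1) = 23 · 5 = 115. Avoidance count = 98280 − 115 = 98165.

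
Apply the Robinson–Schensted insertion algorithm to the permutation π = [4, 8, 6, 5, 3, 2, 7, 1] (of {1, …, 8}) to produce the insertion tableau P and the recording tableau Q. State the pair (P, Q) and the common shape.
P = [1, 5, 7] / [2] / [3] / [4] / [6] / [8];  Q = [1, 2, 7] / [3] / [4] / [5] / [6] / [8];  common shape = (3, 1, 1, 1, 1, 1)

Row-insert the values π_1, π_2, … into P one at a time, bumping the leftmost entry strictly greater than the inserted value down to the next row. The recording tableau Q records, in position (i, j), the step at which that cell was added to P.
  Insert 4 (step 1): P = [4];  Q = [1]
  Insert 8 (step 2): P = [4, 8];  Q = [1, 2]
  Insert 6 (step 3): P = [4, 6] / [8];  Q = [1, 2] / [3]
  Insert 5 (step 4): P = [4, 5] / [6] / [8];  Q = [1, 2] / [3] / [4]
  Insert 3 (step 5): P = [3, 5] / [4] / [6] / [8];  Q = [1, 2] / [3] / [4] / [5]
  Insert 2 (step 6): P = [2, 5] / [3] / [4] / [6] / [8];  Q = [1, 2] / [3] / [4] / [5] / [6]
  Insert 7 (step 7): P = [2, 5, 7] / [3] / [4] / [6] / [8];  Q = [1, 2, 7] / [3] / [4] / [5] / [6]
  Insert 1 (step 8): P = [1, 5, 7] / [2] / [3] / [4] / [6] / [8];  Q = [1, 2, 7] / [3] / [4] / [5] / [6] / [8]
Final shape: (3, 1, 1, 1, 1, 1).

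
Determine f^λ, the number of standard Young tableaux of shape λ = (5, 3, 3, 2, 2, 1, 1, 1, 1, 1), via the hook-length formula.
# SYT of shape (5, 3, 3, 2, 2, 1, 1, 1, 1, 1) = 36732852

Hook-length formula: f^λ = n! / Π hook(c), product over all cells c of the Young diagram. For λ = (5, 3, 3, 2, 2, 1, 1, 1, 1, 1), n = 20 boxes. Hook lengths by row (left-to-right, top-to-bottom): [14, 8, 5, 2, 1]; [11, 5, 2]; [10, 4, 1]; [8, 2]; [7, 1]; [5]; [4]; [3]; [2]; [1]. Product of hooks = 66232320000. So f^λ = 20! / 66232320000 = 2432902008176640000 / 66232320000 = 36732852.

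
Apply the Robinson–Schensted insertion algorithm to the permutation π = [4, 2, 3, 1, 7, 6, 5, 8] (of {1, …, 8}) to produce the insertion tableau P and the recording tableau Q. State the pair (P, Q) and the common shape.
P = [1, 3, 5, 8] / [2, 6] / [4, 7];  Q = [1, 3, 5, 8] / [2, 6] / [4, 7];  common shape = (4, 2, 2)

Row-insert the values π_1, π_2, … into P one at a time, bumping the leftmost entry strictly greater than the inserted value down to the next row. The recording tableau Q records, in position (i, j), the step at which that cell was added to P.
  Insert 4 (step 1): P = [4];  Q = [1]
  Insert 2 (step 2): P = [2] / [4];  Q = [1] / [2]
  Insert 3 (step 3): P = [2, 3] / [4];  Q = [1, 3] / [2]
  Insert 1 (step 4): P = [1, 3] / [2] / [4];  Q = [1, 3] / [2] / [4]
  Insert 7 (step 5): P = [1, 3, 7] / [2] / [4];  Q = [1, 3, 5] / [2] / [4]
  Insert 6 (step 6): P = [1, 3, 6] / [2, 7] / [4];  Q = [1, 3, 5] / [2, 6] / [4]
  Insert 5 (step 7): P = [1, 3, 5] / [2, 6] / [4, 7];  Q = [1, 3, 5] / [2, 6] / [4, 7]
  Insert 8 (step 8): P = [1, 3, 5, 8] / [2, 6] / [4, 7];  Q = [1, 3, 5, 8] / [2, 6] / [4, 7]
Final shape: (4, 2, 2).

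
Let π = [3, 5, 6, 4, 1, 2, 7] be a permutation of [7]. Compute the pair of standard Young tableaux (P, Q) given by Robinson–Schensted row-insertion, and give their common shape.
P = [1, 2, 6, 7] / [3, 4] / [5];  Q = [1, 2, 3, 7] / [4, 6] / [5];  common shape = (4, 2, 1)

Row-insert the values π_1, π_2, … into P one at a time, bumping the leftmost entry strictly greater than the inserted value down to the next row. The recording tableau Q records, in position (i, j), the step at which that cell was added to P.
  Insert 3 (step 1): P = [3];  Q = [1]
  Insert 5 (step 2): P = [3, 5];  Q = [1, 2]
  Insert 6 (step 3): P = [3, 5, 6];  Q = [1, 2, 3]
  Insert 4 (step 4): P = [3, 4, 6] / [5];  Q = [1, 2, 3] / [4]
  Insert 1 (step 5): P = [1, 4, 6] / [3] / [5];  Q = [1, 2, 3] / [4] / [5]
  Insert 2 (step 6): P = [1, 2, 6] / [3, 4] / [5];  Q = [1, 2, 3] / [4, 6] / [5]
  Insert 7 (step 7): P = [1, 2, 6, 7] / [3, 4] / [5];  Q = [1, 2, 3, 7] / [4, 6] / [5]
Final shape: (4, 2, 1).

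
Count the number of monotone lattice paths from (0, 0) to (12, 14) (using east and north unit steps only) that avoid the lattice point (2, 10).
Number of paths = 9591634

Total paths from (0, 0) to (12, 14): C(26, 12) = 9657700. Paths through (2, 10): (paths (0, 0) → (2, 10)) × (paths (2, 10) → (12, 14)) = C(12, 2) · C(14, 10) = 66 · 1001 = 66066. Avoidance count = 9657700 − 66066 = 9591634.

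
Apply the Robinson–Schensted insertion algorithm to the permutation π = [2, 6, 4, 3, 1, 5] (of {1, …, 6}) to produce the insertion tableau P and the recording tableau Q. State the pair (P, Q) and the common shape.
P = [1, 3, 5] / [2] / [4] / [6];  Q = [1, 2, 6] / [3] / [4] / [5];  common shape = (3, 1, 1, 1)

Row-insert the values π_1, π_2, … into P one at a time, bumping the leftmost entry strictly greater than the inserted value down to the next row. The recording tableau Q records, in position (i, j), the step at which that cell was added to P.
  Insert 2 (step 1): P = [2];  Q = [1]
  Insert 6 (step 2): P = [2, 6];  Q = [1, 2]
  Insert 4 (step 3): P = [2, 4] / [6];  Q = [1, 2] / [3]
  Insert 3 (step 4): P = [2, 3] / [4] / [6];  Q = [1, 2] / [3] / [4]
  Insert 1 (step 5): P = [1, 3] / [2] / [4] / [6];  Q = [1, 2] / [3] / [4] / [5]
  Insert 5 (step 6): P = [1, 3, 5] / [2] / [4] / [6];  Q = [1, 2, 6] / [3] / [4] / [5]
Final shape: (3, 1, 1, 1).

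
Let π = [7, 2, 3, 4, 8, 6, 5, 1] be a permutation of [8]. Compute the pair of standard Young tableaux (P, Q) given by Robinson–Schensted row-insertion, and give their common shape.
P = [1, 3, 4, 5] / [2, 8] / [6] / [7];  Q = [1, 3, 4, 5] / [2, 6] / [7] / [8];  common shape = (4, 2, 1, 1)

Row-insert the values π_1, π_2, … into P one at a time, bumping the leftmost entry strictly greater than the inserted value down to the next row. The recording tableau Q records, in position (i, j), the step at which that cell was added to P.
  Insert 7 (step 1): P = [7];  Q = [1]
  Insert 2 (step 2): P = [2] / [7];  Q = [1] / [2]
  Insert 3 (step 3): P = [2, 3] / [7];  Q = [1, 3] / [2]
  Insert 4 (step 4): P = [2, 3, 4] / [7];  Q = [1, 3, 4] / [2]
  Insert 8 (step 5): P = [2, 3, 4, 8] / [7];  Q = [1, 3, 4, 5] / [2]
  Insert 6 (step 6): P = [2, 3, 4, 6] / [7, 8];  Q = [1, 3, 4, 5] / [2, 6]
  Insert 5 (step 7): P = [2, 3, 4, 5] / [6, 8] / [7];  Q = [1, 3, 4, 5] / [2, 6] / [7]
  Insert 1 (step 8): P = [1, 3, 4, 5] / [2, 8] / [6] / [7];  Q = [1, 3, 4, 5] / [2, 6] / [7] / [8]
Final shape: (4, 2, 1, 1).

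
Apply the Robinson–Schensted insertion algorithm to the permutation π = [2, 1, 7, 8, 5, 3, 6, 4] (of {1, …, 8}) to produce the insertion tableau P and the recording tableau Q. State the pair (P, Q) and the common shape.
P = [1, 3, 4] / [2, 5, 6] / [7, 8];  Q = [1, 3, 4] / [2, 5, 7] / [6, 8];  common shape = (3, 3, 2)

Row-insert the values π_1, π_2, … into P one at a time, bumping the leftmost entry strictly greater than the inserted value down to the next row. The recording tableau Q records, in position (i, j), the step at which that cell was added to P.
  Insert 2 (step 1): P = [2];  Q = [1]
  Insert 1 (step 2): P = [1] / [2];  Q = [1] / [2]
  Insert 7 (step 3): P = [1, 7] / [2];  Q = [1, 3] / [2]
  Insert 8 (step 4): P = [1, 7, 8] / [2];  Q = [1, 3, 4] / [2]
  Insert 5 (step 5): P = [1, 5, 8] / [2, 7];  Q = [1, 3, 4] / [2, 5]
  Insert 3 (step 6): P = [1, 3, 8] / [2, 5] / [7];  Q = [1, 3, 4] / [2, 5] / [6]
  Insert 6 (step 7): P = [1, 3, 6] / [2, 5, 8] / [7];  Q = [1, 3, 4] / [2, 5, 7] / [6]
  Insert 4 (step 8): P = [1, 3, 4] / [2, 5, 6] / [7, 8];  Q = [1, 3, 4] / [2, 5, 7] / [6, 8]
Final shape: (3, 3, 2).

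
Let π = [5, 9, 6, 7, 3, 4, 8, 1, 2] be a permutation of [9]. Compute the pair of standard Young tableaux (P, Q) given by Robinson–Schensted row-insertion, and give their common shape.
P = [1, 2, 7, 8] / [3, 4] / [5, 6] / [9];  Q = [1, 2, 4, 7] / [3, 6] / [5, 9] / [8];  common shape = (4, 2, 2, 1)

Row-insert the values π_1, π_2, … into P one at a time, bumping the leftmost entry strictly greater than the inserted value down to the next row. The recording tableau Q records, in position (i, j), the step at which that cell was added to P.
  Insert 5 (step 1): P = [5];  Q = [1]
  Insert 9 (step 2): P = [5, 9];  Q = [1, 2]
  Insert 6 (step 3): P = [5, 6] / [9];  Q = [1, 2] / [3]
  Insert 7 (step 4): P = [5, 6, 7] / [9];  Q = [1, 2, 4] / [3]
  Insert 3 (step 5): P = [3, 6, 7] / [5] / [9];  Q = [1, 2, 4] / [3] / [5]
  Insert 4 (step 6): P = [3, 4, 7] / [5, 6] / [9];  Q = [1, 2, 4] / [3, 6] / [5]
  Insert 8 (step 7): P = [3, 4, 7, 8] / [5, 6] / [9];  Q = [1, 2, 4, 7] / [3, 6] / [5]
  Insert 1 (step 8): P = [1, 4, 7, 8] / [3, 6] / [5] / [9];  Q = [1, 2, 4, 7] / [3, 6] / [5] / [8]
  Insert 2 (step 9): P = [1, 2, 7, 8] / [3, 4] / [5, 6] / [9];  Q = [1, 2, 4, 7] / [3, 6] / [5, 9] / [8]
Final shape: (4, 2, 2, 1).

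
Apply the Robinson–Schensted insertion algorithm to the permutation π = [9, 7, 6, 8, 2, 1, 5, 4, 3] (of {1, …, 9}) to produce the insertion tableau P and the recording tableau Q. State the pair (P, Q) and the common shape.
P = [1, 3] / [2, 4] / [5, 8] / [6] / [7] / [9];  Q = [1, 4] / [2, 7] / [3, 8] / [5] / [6] / [9];  common shape = (2, 2, 2, 1, 1, 1)

Row-insert the values π_1, π_2, … into P one at a time, bumping the leftmost entry strictly greater than the inserted value down to the next row. The recording tableau Q records, in position (i, j), the step at which that cell was added to P.
  Insert 9 (step 1): P = [9];  Q = [1]
  Insert 7 (step 2): P = [7] / [9];  Q = [1] / [2]
  Insert 6 (step 3): P = [6] / [7] / [9];  Q = [1] / [2] / [3]
  Insert 8 (step 4): P = [6, 8] / [7] / [9];  Q = [1, 4] / [2] / [3]
  Insert 2 (step 5): P = [2, 8] / [6] / [7] / [9];  Q = [1, 4] / [2] / [3] / [5]
  Insert 1 (step 6): P = [1, 8] / [2] / [6] / [7] / [9];  Q = [1, 4] / [2] / [3] / [5] / [6]
  Insert 5 (step 7): P = [1, 5] / [2, 8] / [6] / [7] / [9];  Q = [1, 4] / [2, 7] / [3] / [5] / [6]
  Insert 4 (step 8): P = [1, 4] / [2, 5] / [6, 8] / [7] / [9];  Q = [1, 4] / [2, 7] / [3, 8] / [5] / [6]
  Insert 3 (step 9): P = [1, 3] / [2, 4] / [5, 8] / [6] / [7] / [9];  Q = [1, 4] / [2, 7] / [3, 8] / [5] / [6] / [9]
Final shape: (2, 2, 2, 1, 1, 1).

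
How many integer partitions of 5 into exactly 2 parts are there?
p(5, 2 parts) = 2

Partitions of n into exactly k parts ↔ partitions of n − k into at most k parts (subtract 1 from each part). For n = 5, k = 2, the partitions are: 4+1, 3+2. Count = 2.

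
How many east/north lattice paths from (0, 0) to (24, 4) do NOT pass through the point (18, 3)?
Number of paths = 11165

Total paths from (0, 0) to (24, 4): C(28, 24) = 20475. Paths through (18, 3): (paths (0, 0) → (18, 3)) × (paths (18, 3) → (24, 4)) = C(21, 18) · C(7, 6) = 1330 · 7 = 9310. Avoidance count = 20475 − 9310 = 11165.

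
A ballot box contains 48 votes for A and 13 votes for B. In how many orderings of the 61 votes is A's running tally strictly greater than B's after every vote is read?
Strict-lead orderings = 3767504582625

Total orderings of the 61 votes with 48 for A: C(61, 48) = 6566222272575. By the Bertrand ballot formula (Cycle Lemma / reflection principle), the number of orderings in which A is strictly ahead of B throughout is (p − q)/(p + q) · C(p + q, p) = (48 − 13)/(48 + 13) · 6566222272575 = 3767504582625.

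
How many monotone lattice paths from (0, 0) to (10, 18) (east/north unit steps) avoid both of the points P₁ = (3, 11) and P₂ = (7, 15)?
Number of paths = 8972582

Inclusion–exclusion. Total paths: C(28, 10) = 13123110. Through P₁: C(14, 3)·C(14, 7) = 1249248. Through P₂: C(22, 7)·C(6, 3) = 3410880. Since P₁ is strictly southwest of P₂, a monotone path through both must visit P₁ then P₂; paths through both = C(14, 3)·C(8, 4)·C(6, 3) = 509600. Avoid both = 13123110 − 1249248 − 3410880 + 509600 = 8972582.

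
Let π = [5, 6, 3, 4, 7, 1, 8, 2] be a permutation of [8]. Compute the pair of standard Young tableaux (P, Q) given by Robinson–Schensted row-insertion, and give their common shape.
P = [1, 2, 7, 8] / [3, 4] / [5, 6];  Q = [1, 2, 5, 7] / [3, 4] / [6, 8];  common shape = (4, 2, 2)

Row-insert the values π_1, π_2, … into P one at a time, bumping the leftmost entry strictly greater than the inserted value down to the next row. The recording tableau Q records, in position (i, j), the step at which that cell was added to P.
  Insert 5 (step 1): P = [5];  Q = [1]
  Insert 6 (step 2): P = [5, 6];  Q = [1, 2]
  Insert 3 (step 3): P = [3, 6] / [5];  Q = [1, 2] / [3]
  Insert 4 (step 4): P = [3, 4] / [5, 6];  Q = [1, 2] / [3, 4]
  Insert 7 (step 5): P = [3, 4, 7] / [5, 6];  Q = [1, 2, 5] / [3, 4]
  Insert 1 (step 6): P = [1, 4, 7] / [3, 6] / [5];  Q = [1, 2, 5] / [3, 4] / [6]
  Insert 8 (step 7): P = [1, 4, 7, 8] / [3, 6] / [5];  Q = [1, 2, 5, 7] / [3, 4] / [6]
  Insert 2 (step 8): P = [1, 2, 7, 8] / [3, 4] / [5, 6];  Q = [1, 2, 5, 7] / [3, 4] / [6, 8]
Final shape: (4, 2, 2).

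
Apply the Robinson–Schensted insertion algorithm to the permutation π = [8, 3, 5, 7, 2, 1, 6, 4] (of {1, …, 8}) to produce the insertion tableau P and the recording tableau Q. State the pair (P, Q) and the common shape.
P = [1, 4, 6] / [2, 5] / [3, 7] / [8];  Q = [1, 3, 4] / [2, 7] / [5, 8] / [6];  common shape = (3, 2, 2, 1)

Row-insert the values π_1, π_2, … into P one at a time, bumping the leftmost entry strictly greater than the inserted value down to the next row. The recording tableau Q records, in position (i, j), the step at which that cell was added to P.
  Insert 8 (step 1): P = [8];  Q = [1]
  Insert 3 (step 2): P = [3] / [8];  Q = [1] / [2]
  Insert 5 (step 3): P = [3, 5] / [8];  Q = [1, 3] / [2]
  Insert 7 (step 4): P = [3, 5, 7] / [8];  Q = [1, 3, 4] / [2]
  Insert 2 (step 5): P = [2, 5, 7] / [3] / [8];  Q = [1, 3, 4] / [2] / [5]
  Insert 1 (step 6): P = [1, 5, 7] / [2] / [3] / [8];  Q = [1, 3, 4] / [2] / [5] / [6]
  Insert 6 (step 7): P = [1, 5, 6] / [2, 7] / [3] / [8];  Q = [1, 3, 4] / [2, 7] / [5] / [6]
  Insert 4 (step 8): P = [1, 4, 6] / [2, 5] / [3, 7] / [8];  Q = [1, 3, 4] / [2, 7] / [5, 8] / [6]
Final shape: (3, 2, 2, 1).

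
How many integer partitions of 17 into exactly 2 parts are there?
p(17, 2 parts) = 8

Partitions of n into exactly k parts are in bijection with partitions of n − k into at most k parts (subtract 1 from each part). So p(17, exactly 2) = p(15, parts ≤ 2). Computing via the recurrence p(m, j) = p(m, j−1) + p(m−j, j) gives 8.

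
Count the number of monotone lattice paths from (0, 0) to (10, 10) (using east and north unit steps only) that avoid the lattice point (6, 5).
Number of paths = 126544

Total paths from (0, 0) to (10, 10): C(20, 10) = 184756. Paths through (6, 5): (paths (0, 0) → (6, 5)) × (paths (6, 5) → (10, 10)) = C(11, 6) · C(9, 4) = 462 · 126 = 58212. Avoidance count = 184756 − 58212 = 126544.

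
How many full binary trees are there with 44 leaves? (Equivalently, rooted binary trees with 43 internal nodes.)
C_43 = 150853479205085351660700

These full binary trees are counted by the Catalan number C_n = (1/(n + 1)) · C(2n, n). For n = 43: C_43 = (1/44) · C(86, 43) = 6637553085023755473070800/44 = 150853479205085351660700.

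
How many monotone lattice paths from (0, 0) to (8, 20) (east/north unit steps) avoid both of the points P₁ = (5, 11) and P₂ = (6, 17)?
Number of paths = 1443435

Inclusion–exclusion. Total paths: C(28, 8) = 3108105. Through P₁: C(16, 5)·C(12, 3) = 960960. Through P₂: C(23, 6)·C(5, 2) = 1009470. Since P₁ is strictly southwest of P₂, a monotone path through both must visit P₁ then P₂; paths through both = C(16, 5)·C(7, 1)·C(5, 2) = 305760. Avoid both = 3108105 − 960960 − 1009470 + 305760 = 1443435.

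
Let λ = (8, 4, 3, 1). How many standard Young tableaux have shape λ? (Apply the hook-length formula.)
# SYT of shape (8, 4, 3, 1) = 318500

Hook-length formula: f^λ = n! / Π hook(c), product over all cells c of the Young diagram. For λ = (8, 4, 3, 1), n = 16 boxes. Hook lengths by row (left-to-right, top-to-bottom): [11, 9, 8, 6, 4, 3, 2, 1]; [6, 4, 3, 1]; [4, 2, 1]; [1]. Product of hooks = 65691648. So f^λ = 16! / 65691648 = 20922789888000 / 65691648 = 318500.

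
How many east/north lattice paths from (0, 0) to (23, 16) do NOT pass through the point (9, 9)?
Number of paths = 32057727390

Total paths from (0, 0) to (23, 16): C(39, 23) = 37711260990. Paths through (9, 9): (paths (0, 0) → (9, 9)) × (paths (9, 9) → (23, 16)) = C(18, 9) · C(21, 14) = 48620 · 116280 = 5653533600. Avoidance count = 37711260990 − 5653533600 = 32057727390.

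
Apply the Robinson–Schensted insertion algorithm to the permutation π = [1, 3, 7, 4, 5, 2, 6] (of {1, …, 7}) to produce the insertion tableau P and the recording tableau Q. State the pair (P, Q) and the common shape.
P = [1, 2, 4, 5, 6] / [3] / [7];  Q = [1, 2, 3, 5, 7] / [4] / [6];  common shape = (5, 1, 1)

Row-insert the values π_1, π_2, … into P one at a time, bumping the leftmost entry strictly greater than the inserted value down to the next row. The recording tableau Q records, in position (i, j), the step at which that cell was added to P.
  Insert 1 (step 1): P = [1];  Q = [1]
  Insert 3 (step 2): P = [1, 3];  Q = [1, 2]
  Insert 7 (step 3): P = [1, 3, 7];  Q = [1, 2, 3]
  Insert 4 (step 4): P = [1, 3, 4] / [7];  Q = [1, 2, 3] / [4]
  Insert 5 (step 5): P = [1, 3, 4, 5] / [7];  Q = [1, 2, 3, 5] / [4]
  Insert 2 (step 6): P = [1, 2, 4, 5] / [3] / [7];  Q = [1, 2, 3, 5] / [4] / [6]
  Insert 6 (step 7): P = [1, 2, 4, 5, 6] / [3] / [7];  Q = [1, 2, 3, 5, 7] / [4] / [6]
Final shape: (5, 1, 1).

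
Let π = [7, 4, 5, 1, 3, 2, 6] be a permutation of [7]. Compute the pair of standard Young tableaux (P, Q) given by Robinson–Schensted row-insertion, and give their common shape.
P = [1, 2, 6] / [3, 5] / [4] / [7];  Q = [1, 3, 7] / [2, 5] / [4] / [6];  common shape = (3, 2, 1, 1)

Row-insert the values π_1, π_2, … into P one at a time, bumping the leftmost entry strictly greater than the inserted value down to the next row. The recording tableau Q records, in position (i, j), the step at which that cell was added to P.
  Insert 7 (step 1): P = [7];  Q = [1]
  Insert 4 (step 2): P = [4] / [7];  Q = [1] / [2]
  Insert 5 (step 3): P = [4, 5] / [7];  Q = [1, 3] / [2]
  Insert 1 (step 4): P = [1, 5] / [4] / [7];  Q = [1, 3] / [2] / [4]
  Insert 3 (step 5): P = [1, 3] / [4, 5] / [7];  Q = [1, 3] / [2, 5] / [4]
  Insert 2 (step 6): P = [1, 2] / [3, 5] / [4] / [7];  Q = [1, 3] / [2, 5] / [4] / [6]
  Insert 6 (step 7): P = [1, 2, 6] / [3, 5] / [4] / [7];  Q = [1, 3, 7] / [2, 5] / [4] / [6]
Final shape: (3, 2, 1, 1).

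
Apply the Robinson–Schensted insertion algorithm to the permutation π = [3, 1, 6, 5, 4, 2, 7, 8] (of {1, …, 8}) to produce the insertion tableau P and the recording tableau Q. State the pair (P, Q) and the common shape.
P = [1, 2, 7, 8] / [3, 4] / [5] / [6];  Q = [1, 3, 7, 8] / [2, 4] / [5] / [6];  common shape = (4, 2, 1, 1)

Row-insert the values π_1, π_2, … into P one at a time, bumping the leftmost entry strictly greater than the inserted value down to the next row. The recording tableau Q records, in position (i, j), the step at which that cell was added to P.
  Insert 3 (step 1): P = [3];  Q = [1]
  Insert 1 (step 2): P = [1] / [3];  Q = [1] / [2]
  Insert 6 (step 3): P = [1, 6] / [3];  Q = [1, 3] / [2]
  Insert 5 (step 4): P = [1, 5] / [3, 6];  Q = [1, 3] / [2, 4]
  Insert 4 (step 5): P = [1, 4] / [3, 5] / [6];  Q = [1, 3] / [2, 4] / [5]
  Insert 2 (step 6): P = [1, 2] / [3, 4] / [5] / [6];  Q = [1, 3] / [2, 4] / [5] / [6]
  Insert 7 (step 7): P = [1, 2, 7] / [3, 4] / [5] / [6];  Q = [1, 3, 7] / [2, 4] / [5] / [6]
  Insert 8 (step 8): P = [1, 2, 7, 8] / [3, 4] / [5] / [6];  Q = [1, 3, 7, 8] / [2, 4] / [5] / [6]
Final shape: (4, 2, 1, 1).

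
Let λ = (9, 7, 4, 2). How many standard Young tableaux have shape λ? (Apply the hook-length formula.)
# SYT of shape (9, 7, 4, 2) = 475284810

Hook-length formula: f^λ = n! / Π hook(c), product over all cells c of the Young diagram. For λ = (9, 7, 4, 2), n = 22 boxes. Hook lengths by row (left-to-right, top-to-bottom): [12, 11, 9, 8, 6, 5, 4, 2, 1]; [9, 8, 6, 5, 3, 2, 1]; [5, 4, 2, 1]; [2, 1]. Product of hooks = 2364899328000. So f^λ = 22! / 2364899328000 = 1124000727777607680000 / 2364899328000 = 475284810.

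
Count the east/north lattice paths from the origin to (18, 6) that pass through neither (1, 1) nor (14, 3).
Number of paths = 65478

Inclusion–exclusion. Total paths: C(24, 18) = 134596. Through P₁: C(2, 1)·C(22, 17) = 52668. Through P₂: C(17, 14)·C(7, 4) = 23800. Since P₁ is strictly southwest of P₂, a monotone path through both must visit P₁ then P₂; paths through both = C(2, 1)·C(15, 13)·C(7, 4) = 7350. Avoid both = 134596 − 52668 − 23800 + 7350 = 65478.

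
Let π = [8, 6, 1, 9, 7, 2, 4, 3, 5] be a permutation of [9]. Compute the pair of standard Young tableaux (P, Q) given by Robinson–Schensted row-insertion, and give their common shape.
P = [1, 2, 3, 5] / [4, 7] / [6, 9] / [8];  Q = [1, 4, 7, 9] / [2, 5] / [3, 6] / [8];  common shape = (4, 2, 2, 1)

Row-insert the values π_1, π_2, … into P one at a time, bumping the leftmost entry strictly greater than the inserted value down to the next row. The recording tableau Q records, in position (i, j), the step at which that cell was added to P.
  Insert 8 (step 1): P = [8];  Q = [1]
  Insert 6 (step 2): P = [6] / [8];  Q = [1] / [2]
  Insert 1 (step 3): P = [1] / [6] / [8];  Q = [1] / [2] / [3]
  Insert 9 (step 4): P = [1, 9] / [6] / [8];  Q = [1, 4] / [2] / [3]
  Insert 7 (step 5): P = [1, 7] / [6, 9] / [8];  Q = [1, 4] / [2, 5] / [3]
  Insert 2 (step 6): P = [1, 2] / [6, 7] / [8, 9];  Q = [1, 4] / [2, 5] / [3, 6]
  Insert 4 (step 7): P = [1, 2, 4] / [6, 7] / [8, 9];  Q = [1, 4, 7] / [2, 5] / [3, 6]
  Insert 3 (step 8): P = [1, 2, 3] / [4, 7] / [6, 9] / [8];  Q = [1, 4, 7] / [2, 5] / [3, 6] / [8]
  Insert 5 (step 9): P = [1, 2, 3, 5] / [4, 7] / [6, 9] / [8];  Q = [1, 4, 7, 9] / [2, 5] / [3, 6] / [8]
Final shape: (4, 2, 2, 1).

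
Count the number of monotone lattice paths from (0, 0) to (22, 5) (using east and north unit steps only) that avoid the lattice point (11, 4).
Number of paths = 64350

Total paths from (0, 0) to (22, 5): C(27, 22) = 80730. Paths through (11, 4): (paths (0, 0) → (11, 4)) × (paths (11, 4) → (22, 5)) = C(15, 11) · C(12, 11) = 1365 · 12 = 16380. Avoidance count = 80730 − 16380 = 64350.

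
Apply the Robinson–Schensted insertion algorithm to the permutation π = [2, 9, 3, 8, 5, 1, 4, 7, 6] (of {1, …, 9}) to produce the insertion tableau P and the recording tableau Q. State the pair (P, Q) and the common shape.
P = [1, 3, 4, 6] / [2, 5, 7] / [8] / [9];  Q = [1, 2, 4, 8] / [3, 7, 9] / [5] / [6];  common shape = (4, 3, 1, 1)

Row-insert the values π_1, π_2, … into P one at a time, bumping the leftmost entry strictly greater than the inserted value down to the next row. The recording tableau Q records, in position (i, j), the step at which that cell was added to P.
  Insert 2 (step 1): P = [2];  Q = [1]
  Insert 9 (step 2): P = [2, 9];  Q = [1, 2]
  Insert 3 (step 3): P = [2, 3] / [9];  Q = [1, 2] / [3]
  Insert 8 (step 4): P = [2, 3, 8] / [9];  Q = [1, 2, 4] / [3]
  Insert 5 (step 5): P = [2, 3, 5] / [8] / [9];  Q = [1, 2, 4] / [3] / [5]
  Insert 1 (step 6): P = [1, 3, 5] / [2] / [8] / [9];  Q = [1, 2, 4] / [3] / [5] / [6]
  Insert 4 (step 7): P = [1, 3, 4] / [2, 5] / [8] / [9];  Q = [1, 2, 4] / [3, 7] / [5] / [6]
  Insert 7 (step 8): P = [1, 3, 4, 7] / [2, 5] / [8] / [9];  Q = [1, 2, 4, 8] / [3, 7] / [5] / [6]
  Insert 6 (step 9): P = [1, 3, 4, 6] / [2, 5, 7] / [8] / [9];  Q = [1, 2, 4, 8] / [3, 7, 9] / [5] / [6]
Final shape: (4, 3, 1, 1).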